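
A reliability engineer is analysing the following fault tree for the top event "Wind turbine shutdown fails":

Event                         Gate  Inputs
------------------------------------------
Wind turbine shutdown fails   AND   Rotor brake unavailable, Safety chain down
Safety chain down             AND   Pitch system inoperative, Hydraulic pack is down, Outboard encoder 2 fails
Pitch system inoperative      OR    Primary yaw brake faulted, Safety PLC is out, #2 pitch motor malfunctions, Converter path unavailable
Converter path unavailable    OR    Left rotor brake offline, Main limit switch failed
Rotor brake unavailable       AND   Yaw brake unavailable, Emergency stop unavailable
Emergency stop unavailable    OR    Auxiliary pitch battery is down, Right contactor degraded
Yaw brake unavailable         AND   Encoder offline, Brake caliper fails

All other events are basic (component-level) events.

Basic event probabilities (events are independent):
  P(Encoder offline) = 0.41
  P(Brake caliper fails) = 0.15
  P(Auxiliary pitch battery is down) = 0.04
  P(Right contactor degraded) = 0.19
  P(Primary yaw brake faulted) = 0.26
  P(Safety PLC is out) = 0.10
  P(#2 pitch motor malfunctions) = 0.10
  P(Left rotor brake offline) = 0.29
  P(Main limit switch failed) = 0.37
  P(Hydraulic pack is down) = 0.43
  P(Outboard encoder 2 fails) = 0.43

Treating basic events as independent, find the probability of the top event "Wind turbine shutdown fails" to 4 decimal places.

P(Yaw brake unavailable) [AND] = 0.41 × 0.15 = 0.061500
P(Emergency stop unavailable) [OR] = 1 − (1−0.04) × (1−0.19) = 0.222400
P(Rotor brake unavailable) [AND] = 0.061500 × 0.222400 = 0.013678
P(Converter path unavailable) [OR] = 1 − (1−0.29) × (1−0.37) = 0.552700
P(Pitch system inoperative) [OR] = 1 − (1−0.26) × (1−0.10) × (1−0.10) × (1−0.552700) = 0.731888
P(Safety chain down) [AND] = 0.731888 × 0.43 × 0.43 = 0.135326
P(Wind turbine shutdown fails) [AND] = 0.013678 × 0.135326 = 0.001851
Rounded to 4 decimal places: P(Wind turbine shutdown fails) ≈ 0.0019.

0.0019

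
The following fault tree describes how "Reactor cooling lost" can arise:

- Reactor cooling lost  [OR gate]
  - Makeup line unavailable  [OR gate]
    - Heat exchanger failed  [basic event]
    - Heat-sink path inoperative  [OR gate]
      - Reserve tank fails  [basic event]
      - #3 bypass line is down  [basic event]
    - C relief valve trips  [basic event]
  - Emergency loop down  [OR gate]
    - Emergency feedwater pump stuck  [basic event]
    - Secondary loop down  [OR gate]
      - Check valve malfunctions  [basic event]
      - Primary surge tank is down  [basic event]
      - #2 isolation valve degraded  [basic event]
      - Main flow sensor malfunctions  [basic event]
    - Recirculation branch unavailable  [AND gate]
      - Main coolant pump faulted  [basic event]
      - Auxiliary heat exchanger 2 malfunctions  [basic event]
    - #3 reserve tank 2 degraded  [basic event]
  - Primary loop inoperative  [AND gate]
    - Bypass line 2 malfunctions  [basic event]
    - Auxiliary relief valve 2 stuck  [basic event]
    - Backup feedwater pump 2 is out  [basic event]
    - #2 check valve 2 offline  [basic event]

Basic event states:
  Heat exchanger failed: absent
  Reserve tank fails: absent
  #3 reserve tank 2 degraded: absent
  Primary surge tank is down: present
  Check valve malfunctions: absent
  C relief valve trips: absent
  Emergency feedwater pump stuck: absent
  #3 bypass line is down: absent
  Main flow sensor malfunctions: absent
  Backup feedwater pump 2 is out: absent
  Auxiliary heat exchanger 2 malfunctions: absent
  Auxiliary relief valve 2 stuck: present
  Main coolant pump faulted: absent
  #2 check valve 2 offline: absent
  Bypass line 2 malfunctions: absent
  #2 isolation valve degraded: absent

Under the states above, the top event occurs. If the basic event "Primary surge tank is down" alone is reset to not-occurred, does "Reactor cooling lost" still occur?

No

Counterfactual: set "Primary surge tank is down" to not occurred.
Heat-sink path inoperative [OR]: Reserve tank fails=not, #3 bypass line is down=not → no input occurs → does not occur.
Makeup line unavailable [OR]: Heat exchanger failed=not, Heat-sink path inoperative=not, C relief valve trips=not → no input occurs → does not occur.
Secondary loop down [OR]: Check valve malfunctions=not, Primary surge tank is down=not, #2 isolation valve degraded=not, Main flow sensor malfunctions=not → no input occurs → does not occur.
Recirculation branch unavailable [AND]: Main coolant pump faulted=not, Auxiliary heat exchanger 2 malfunctions=not → not all inputs occur → does not occur.
Emergency loop down [OR]: Emergency feedwater pump stuck=not, Secondary loop down=not, Recirculation branch unavailable=not, #3 reserve tank 2 degraded=not → no input occurs → does not occur.
Primary loop inoperative [AND]: Bypass line 2 malfunctions=not, Auxiliary relief valve 2 stuck=occurs, Backup feedwater pump 2 is out=not, #2 check valve 2 offline=not → not all inputs occur → does not occur.
Reactor cooling lost [OR]: Makeup line unavailable=not, Emergency loop down=not, Primary loop inoperative=not → no input occurs → does not occur.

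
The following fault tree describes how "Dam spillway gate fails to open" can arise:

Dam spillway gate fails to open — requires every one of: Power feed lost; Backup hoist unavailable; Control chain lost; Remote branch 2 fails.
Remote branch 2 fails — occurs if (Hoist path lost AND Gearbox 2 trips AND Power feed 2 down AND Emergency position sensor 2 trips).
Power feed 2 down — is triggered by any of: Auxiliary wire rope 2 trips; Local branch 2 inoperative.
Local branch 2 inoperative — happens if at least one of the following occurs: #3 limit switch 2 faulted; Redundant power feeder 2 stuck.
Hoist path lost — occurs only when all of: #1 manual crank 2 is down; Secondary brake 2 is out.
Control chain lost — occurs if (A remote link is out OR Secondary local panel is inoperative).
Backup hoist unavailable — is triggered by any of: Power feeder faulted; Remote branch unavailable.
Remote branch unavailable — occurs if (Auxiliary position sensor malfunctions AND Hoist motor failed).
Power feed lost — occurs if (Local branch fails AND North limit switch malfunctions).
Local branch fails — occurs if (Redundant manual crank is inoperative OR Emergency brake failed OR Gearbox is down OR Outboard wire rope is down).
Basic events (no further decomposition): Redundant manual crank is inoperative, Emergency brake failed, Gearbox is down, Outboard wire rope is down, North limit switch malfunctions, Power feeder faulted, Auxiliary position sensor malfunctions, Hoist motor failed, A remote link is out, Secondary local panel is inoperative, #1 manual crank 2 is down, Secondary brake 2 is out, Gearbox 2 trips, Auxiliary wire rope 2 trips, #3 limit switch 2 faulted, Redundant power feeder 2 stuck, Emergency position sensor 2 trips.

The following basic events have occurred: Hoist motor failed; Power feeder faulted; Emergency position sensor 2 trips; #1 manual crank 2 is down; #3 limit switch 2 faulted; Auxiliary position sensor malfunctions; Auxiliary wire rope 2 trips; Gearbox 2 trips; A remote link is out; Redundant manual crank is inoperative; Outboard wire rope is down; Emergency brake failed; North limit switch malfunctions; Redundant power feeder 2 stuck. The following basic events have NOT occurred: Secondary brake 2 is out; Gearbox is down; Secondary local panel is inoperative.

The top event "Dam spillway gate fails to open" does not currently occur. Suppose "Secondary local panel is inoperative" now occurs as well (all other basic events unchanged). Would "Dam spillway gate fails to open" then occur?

Counterfactual: set "Secondary local panel is inoperative" to occurred.
Local branch fails [OR]: Redundant manual crank is inoperative=occurs, Emergency brake failed=occurs, Gearbox is down=not, Outboard wire rope is down=occurs → at least one input occurs → occurs.
Power feed lost [AND]: Local branch fails=occurs, North limit switch malfunctions=occurs → all inputs occur → occurs.
Remote branch unavailable [AND]: Auxiliary position sensor malfunctions=occurs, Hoist motor failed=occurs → all inputs occur → occurs.
Backup hoist unavailable [OR]: Power feeder faulted=occurs, Remote branch unavailable=occurs → at least one input occurs → occurs.
Control chain lost [OR]: A remote link is out=occurs, Secondary local panel is inoperative=occurs → at least one input occurs → occurs.
Hoist path lost [AND]: #1 manual crank 2 is down=occurs, Secondary brake 2 is out=not → not all inputs occur → does not occur.
Local branch 2 inoperative [OR]: #3 limit switch 2 faulted=occurs, Redundant power feeder 2 stuck=occurs → at least one input occurs → occurs.
Power feed 2 down [OR]: Auxiliary wire rope 2 trips=occurs, Local branch 2 inoperative=occurs → at least one input occurs → occurs.
Remote branch 2 fails [AND]: Hoist path lost=not, Gearbox 2 trips=occurs, Power feed 2 down=occurs, Emergency position sensor 2 trips=occurs → not all inputs occur → does not occur.
Dam spillway gate fails to open [AND]: Power feed lost=occurs, Backup hoist unavailable=occurs, Control chain lost=occurs, Remote branch 2 fails=not → not all inputs occur → does not occur.

No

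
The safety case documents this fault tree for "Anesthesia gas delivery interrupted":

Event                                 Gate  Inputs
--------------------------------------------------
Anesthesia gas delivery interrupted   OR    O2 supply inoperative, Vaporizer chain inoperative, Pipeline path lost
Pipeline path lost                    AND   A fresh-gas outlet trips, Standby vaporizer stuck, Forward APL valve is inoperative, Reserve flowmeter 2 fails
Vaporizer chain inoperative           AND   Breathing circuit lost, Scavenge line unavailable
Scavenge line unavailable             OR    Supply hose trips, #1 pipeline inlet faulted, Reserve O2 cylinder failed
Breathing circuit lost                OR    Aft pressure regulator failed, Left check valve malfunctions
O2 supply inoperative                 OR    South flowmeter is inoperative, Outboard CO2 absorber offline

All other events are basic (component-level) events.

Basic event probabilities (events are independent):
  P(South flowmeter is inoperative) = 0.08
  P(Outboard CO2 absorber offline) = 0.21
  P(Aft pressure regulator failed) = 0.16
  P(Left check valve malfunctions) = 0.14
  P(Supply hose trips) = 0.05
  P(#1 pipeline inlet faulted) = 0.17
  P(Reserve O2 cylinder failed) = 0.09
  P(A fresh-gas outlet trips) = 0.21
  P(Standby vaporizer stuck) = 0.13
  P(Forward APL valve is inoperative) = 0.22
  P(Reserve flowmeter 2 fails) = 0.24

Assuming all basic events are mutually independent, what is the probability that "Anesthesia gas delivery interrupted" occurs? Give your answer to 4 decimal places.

P(O2 supply inoperative) [OR] = 1 − (1−0.08) × (1−0.21) = 0.273200
P(Breathing circuit lost) [OR] = 1 − (1−0.16) × (1−0.14) = 0.277600
P(Scavenge line unavailable) [OR] = 1 − (1−0.05) × (1−0.17) × (1−0.09) = 0.282465
P(Vaporizer chain inoperative) [AND] = 0.277600 × 0.282465 = 0.078412
P(Pipeline path lost) [AND] = 0.21 × 0.13 × 0.22 × 0.24 = 0.001441
P(Anesthesia gas delivery interrupted) [OR] = 1 − (1−0.273200) × (1−0.078412) × (1−0.001441) = 0.331155
Rounded to 4 decimal places: P(Anesthesia gas delivery interrupted) ≈ 0.3312.

0.3312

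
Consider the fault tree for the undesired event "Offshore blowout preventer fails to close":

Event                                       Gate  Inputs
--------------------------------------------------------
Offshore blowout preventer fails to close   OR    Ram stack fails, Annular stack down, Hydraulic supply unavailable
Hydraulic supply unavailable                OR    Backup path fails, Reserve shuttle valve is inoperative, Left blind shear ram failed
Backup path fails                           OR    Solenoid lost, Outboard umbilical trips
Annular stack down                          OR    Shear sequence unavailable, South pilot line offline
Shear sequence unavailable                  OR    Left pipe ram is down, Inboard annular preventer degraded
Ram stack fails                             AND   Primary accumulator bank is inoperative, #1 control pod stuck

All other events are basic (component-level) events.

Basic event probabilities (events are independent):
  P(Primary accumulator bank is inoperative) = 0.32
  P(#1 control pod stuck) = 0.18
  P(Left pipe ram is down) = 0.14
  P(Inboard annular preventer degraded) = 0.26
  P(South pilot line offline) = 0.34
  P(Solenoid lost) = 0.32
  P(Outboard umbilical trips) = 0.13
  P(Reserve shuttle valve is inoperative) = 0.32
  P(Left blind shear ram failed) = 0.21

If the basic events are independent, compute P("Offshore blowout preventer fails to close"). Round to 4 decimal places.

0.8742

P(Ram stack fails) [AND] = 0.32 × 0.18 = 0.057600
P(Shear sequence unavailable) [OR] = 1 − (1−0.14) × (1−0.26) = 0.363600
P(Annular stack down) [OR] = 1 − (1−0.363600) × (1−0.34) = 0.579976
P(Backup path fails) [OR] = 1 − (1−0.32) × (1−0.13) = 0.408400
P(Hydraulic supply unavailable) [OR] = 1 − (1−0.408400) × (1−0.32) × (1−0.21) = 0.682192
P(Offshore blowout preventer fails to close) [OR] = 1 − (1−0.057600) × (1−0.579976) × (1−0.682192) = 0.874202
Rounded to 4 decimal places: P(Offshore blowout preventer fails to close) ≈ 0.8742.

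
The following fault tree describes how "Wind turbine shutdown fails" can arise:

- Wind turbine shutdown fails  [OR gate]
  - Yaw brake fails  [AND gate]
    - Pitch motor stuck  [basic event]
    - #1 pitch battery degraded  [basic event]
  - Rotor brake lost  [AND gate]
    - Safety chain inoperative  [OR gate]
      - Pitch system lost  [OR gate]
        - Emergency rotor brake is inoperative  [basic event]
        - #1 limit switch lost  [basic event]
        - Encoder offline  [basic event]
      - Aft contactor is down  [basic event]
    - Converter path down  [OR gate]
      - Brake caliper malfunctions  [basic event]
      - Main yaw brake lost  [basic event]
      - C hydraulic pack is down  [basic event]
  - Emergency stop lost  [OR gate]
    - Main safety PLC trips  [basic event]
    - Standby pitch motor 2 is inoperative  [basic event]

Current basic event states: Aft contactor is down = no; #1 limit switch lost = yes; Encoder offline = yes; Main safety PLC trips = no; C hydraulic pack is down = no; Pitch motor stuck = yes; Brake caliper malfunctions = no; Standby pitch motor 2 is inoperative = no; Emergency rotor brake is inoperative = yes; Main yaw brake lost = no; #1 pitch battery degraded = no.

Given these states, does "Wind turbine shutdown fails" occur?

No

Yaw brake fails [AND]: Pitch motor stuck=occurs, #1 pitch battery degraded=not → not all inputs occur → does not occur.
Pitch system lost [OR]: Emergency rotor brake is inoperative=occurs, #1 limit switch lost=occurs, Encoder offline=occurs → at least one input occurs → occurs.
Safety chain inoperative [OR]: Pitch system lost=occurs, Aft contactor is down=not → at least one input occurs → occurs.
Converter path down [OR]: Brake caliper malfunctions=not, Main yaw brake lost=not, C hydraulic pack is down=not → no input occurs → does not occur.
Rotor brake lost [AND]: Safety chain inoperative=occurs, Converter path down=not → not all inputs occur → does not occur.
Emergency stop lost [OR]: Main safety PLC trips=not, Standby pitch motor 2 is inoperative=not → no input occurs → does not occur.
Wind turbine shutdown fails [OR]: Yaw brake fails=not, Rotor brake lost=not, Emergency stop lost=not → no input occurs → does not occur.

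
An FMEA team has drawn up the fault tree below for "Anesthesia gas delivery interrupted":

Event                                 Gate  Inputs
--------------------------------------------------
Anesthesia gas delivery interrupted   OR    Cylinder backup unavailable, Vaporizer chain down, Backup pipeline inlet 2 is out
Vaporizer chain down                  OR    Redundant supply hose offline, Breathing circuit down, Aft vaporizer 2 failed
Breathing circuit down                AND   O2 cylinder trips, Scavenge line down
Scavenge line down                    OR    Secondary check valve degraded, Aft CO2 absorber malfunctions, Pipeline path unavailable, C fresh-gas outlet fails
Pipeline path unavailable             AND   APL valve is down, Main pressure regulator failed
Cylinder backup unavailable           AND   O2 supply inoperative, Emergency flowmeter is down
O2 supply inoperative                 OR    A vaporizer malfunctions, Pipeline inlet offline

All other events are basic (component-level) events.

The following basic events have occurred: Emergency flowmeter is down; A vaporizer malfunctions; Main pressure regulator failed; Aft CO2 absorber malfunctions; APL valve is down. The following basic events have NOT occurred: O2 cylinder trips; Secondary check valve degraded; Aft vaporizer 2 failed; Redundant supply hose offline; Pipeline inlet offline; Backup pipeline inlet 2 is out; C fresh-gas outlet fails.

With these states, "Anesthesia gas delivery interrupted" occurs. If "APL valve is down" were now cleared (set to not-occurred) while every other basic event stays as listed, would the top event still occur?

Counterfactual: set "APL valve is down" to not occurred.
O2 supply inoperative [OR]: A vaporizer malfunctions=occurs, Pipeline inlet offline=not → at least one input occurs → occurs.
Cylinder backup unavailable [AND]: O2 supply inoperative=occurs, Emergency flowmeter is down=occurs → all inputs occur → occurs.
Pipeline path unavailable [AND]: APL valve is down=not, Main pressure regulator failed=occurs → not all inputs occur → does not occur.
Scavenge line down [OR]: Secondary check valve degraded=not, Aft CO2 absorber malfunctions=occurs, Pipeline path unavailable=not, C fresh-gas outlet fails=not → at least one input occurs → occurs.
Breathing circuit down [AND]: O2 cylinder trips=not, Scavenge line down=occurs → not all inputs occur → does not occur.
Vaporizer chain down [OR]: Redundant supply hose offline=not, Breathing circuit down=not, Aft vaporizer 2 failed=not → no input occurs → does not occur.
Anesthesia gas delivery interrupted [OR]: Cylinder backup unavailable=occurs, Vaporizer chain down=not, Backup pipeline inlet 2 is out=not → at least one input occurs → occurs.

Yes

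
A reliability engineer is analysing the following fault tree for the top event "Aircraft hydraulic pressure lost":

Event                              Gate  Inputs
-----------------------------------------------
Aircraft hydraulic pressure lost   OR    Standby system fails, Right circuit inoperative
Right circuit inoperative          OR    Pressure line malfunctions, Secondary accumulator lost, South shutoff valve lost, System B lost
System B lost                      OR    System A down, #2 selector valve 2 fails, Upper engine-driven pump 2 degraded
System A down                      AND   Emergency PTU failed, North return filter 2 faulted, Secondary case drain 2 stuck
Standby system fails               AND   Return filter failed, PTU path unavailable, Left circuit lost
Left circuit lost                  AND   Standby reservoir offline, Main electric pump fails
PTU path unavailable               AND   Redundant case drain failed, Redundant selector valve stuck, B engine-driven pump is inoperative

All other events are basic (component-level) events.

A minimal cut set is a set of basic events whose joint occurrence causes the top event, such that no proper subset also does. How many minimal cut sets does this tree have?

7

PTU path unavailable [AND]: one cut set from each child combined → 1 × 1 × 1 = 1 cut set(s).
Left circuit lost [AND]: one cut set from each child combined → 1 × 1 = 1 cut set(s).
Standby system fails [AND]: one cut set from each child combined → 1 × 1 × 1 = 1 cut set(s).
System A down [AND]: one cut set from each child combined → 1 × 1 × 1 = 1 cut set(s).
System B lost [OR]: union of children's cut sets → 3 cut set(s).
Right circuit inoperative [OR]: union of children's cut sets → 6 cut set(s).
Aircraft hydraulic pressure lost [OR]: union of children's cut sets → 7 cut set(s).
Minimal cut sets: {B engine-driven pump is inoperative, Main electric pump fails, Redundant case drain failed, Redundant selector valve stuck, Return filter failed, Standby reservoir offline}; {Pressure line malfunctions}; {Secondary accumulator lost}; {South shutoff valve lost}; {Emergency PTU failed, North return filter 2 faulted, Secondary case drain 2 stuck}; {#2 selector valve 2 fails}; {Upper engine-driven pump 2 degraded}.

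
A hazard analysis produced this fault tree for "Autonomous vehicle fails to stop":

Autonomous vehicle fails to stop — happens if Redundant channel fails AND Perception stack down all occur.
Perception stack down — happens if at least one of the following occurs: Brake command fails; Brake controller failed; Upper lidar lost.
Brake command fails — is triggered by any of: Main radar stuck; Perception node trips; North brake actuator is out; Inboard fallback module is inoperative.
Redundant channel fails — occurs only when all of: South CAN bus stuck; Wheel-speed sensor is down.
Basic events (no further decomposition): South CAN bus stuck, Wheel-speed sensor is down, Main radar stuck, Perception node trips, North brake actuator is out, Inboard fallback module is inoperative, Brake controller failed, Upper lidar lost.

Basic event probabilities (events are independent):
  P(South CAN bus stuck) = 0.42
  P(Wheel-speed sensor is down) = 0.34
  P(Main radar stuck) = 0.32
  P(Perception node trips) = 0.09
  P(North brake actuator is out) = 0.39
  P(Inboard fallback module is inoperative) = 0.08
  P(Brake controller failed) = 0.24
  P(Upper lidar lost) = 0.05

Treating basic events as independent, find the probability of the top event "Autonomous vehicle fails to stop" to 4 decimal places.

0.1070

P(Redundant channel fails) [AND] = 0.42 × 0.34 = 0.142800
P(Brake command fails) [OR] = 1 − (1−0.32) × (1−0.09) × (1−0.39) × (1−0.08) = 0.652729
P(Perception stack down) [OR] = 1 − (1−0.652729) × (1−0.24) × (1−0.05) = 0.749270
P(Autonomous vehicle fails to stop) [AND] = 0.142800 × 0.749270 = 0.106996
Rounded to 4 decimal places: P(Autonomous vehicle fails to stop) ≈ 0.1070.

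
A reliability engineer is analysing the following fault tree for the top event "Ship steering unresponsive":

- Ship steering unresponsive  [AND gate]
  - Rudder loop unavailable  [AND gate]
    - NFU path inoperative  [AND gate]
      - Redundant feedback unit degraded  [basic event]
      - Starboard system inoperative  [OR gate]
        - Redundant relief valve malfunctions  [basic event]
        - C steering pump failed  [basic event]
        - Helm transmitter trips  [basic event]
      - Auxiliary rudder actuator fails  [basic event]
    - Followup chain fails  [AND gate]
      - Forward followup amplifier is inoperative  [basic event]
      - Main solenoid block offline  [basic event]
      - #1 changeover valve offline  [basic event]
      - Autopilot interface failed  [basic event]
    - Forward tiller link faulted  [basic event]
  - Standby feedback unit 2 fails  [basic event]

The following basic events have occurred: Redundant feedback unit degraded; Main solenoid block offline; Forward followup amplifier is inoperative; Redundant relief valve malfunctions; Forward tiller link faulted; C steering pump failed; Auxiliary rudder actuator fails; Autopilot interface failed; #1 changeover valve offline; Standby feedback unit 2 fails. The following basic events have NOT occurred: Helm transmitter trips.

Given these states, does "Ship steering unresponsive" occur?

Yes

Starboard system inoperative [OR]: Redundant relief valve malfunctions=occurs, C steering pump failed=occurs, Helm transmitter trips=not → at least one input occurs → occurs.
NFU path inoperative [AND]: Redundant feedback unit degraded=occurs, Starboard system inoperative=occurs, Auxiliary rudder actuator fails=occurs → all inputs occur → occurs.
Followup chain fails [AND]: Forward followup amplifier is inoperative=occurs, Main solenoid block offline=occurs, #1 changeover valve offline=occurs, Autopilot interface failed=occurs → all inputs occur → occurs.
Rudder loop unavailable [AND]: NFU path inoperative=occurs, Followup chain fails=occurs, Forward tiller link faulted=occurs → all inputs occur → occurs.
Ship steering unresponsive [AND]: Rudder loop unavailable=occurs, Standby feedback unit 2 fails=occurs → all inputs occur → occurs.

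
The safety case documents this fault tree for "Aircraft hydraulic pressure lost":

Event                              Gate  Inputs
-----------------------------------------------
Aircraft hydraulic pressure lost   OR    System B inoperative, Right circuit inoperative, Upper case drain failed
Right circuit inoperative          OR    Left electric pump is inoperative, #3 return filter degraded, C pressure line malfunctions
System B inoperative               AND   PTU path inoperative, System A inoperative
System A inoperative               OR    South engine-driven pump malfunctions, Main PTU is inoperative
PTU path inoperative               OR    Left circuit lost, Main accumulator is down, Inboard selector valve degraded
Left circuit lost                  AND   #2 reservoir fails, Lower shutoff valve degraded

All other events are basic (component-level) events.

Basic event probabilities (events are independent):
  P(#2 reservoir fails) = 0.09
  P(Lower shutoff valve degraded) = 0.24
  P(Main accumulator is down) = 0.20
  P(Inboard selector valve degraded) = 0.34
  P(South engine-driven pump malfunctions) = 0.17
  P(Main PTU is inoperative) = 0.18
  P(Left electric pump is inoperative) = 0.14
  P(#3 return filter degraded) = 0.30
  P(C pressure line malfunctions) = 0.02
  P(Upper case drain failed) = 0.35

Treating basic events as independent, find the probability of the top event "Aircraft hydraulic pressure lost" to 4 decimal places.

P(Left circuit lost) [AND] = 0.09 × 0.24 = 0.021600
P(PTU path inoperative) [OR] = 1 − (1−0.021600) × (1−0.20) × (1−0.34) = 0.483405
P(System A inoperative) [OR] = 1 − (1−0.17) × (1−0.18) = 0.319400
P(System B inoperative) [AND] = 0.483405 × 0.319400 = 0.154400
P(Right circuit inoperative) [OR] = 1 − (1−0.14) × (1−0.30) × (1−0.02) = 0.410040
P(Aircraft hydraulic pressure lost) [OR] = 1 − (1−0.154400) × (1−0.410040) × (1−0.35) = 0.675734
Rounded to 4 decimal places: P(Aircraft hydraulic pressure lost) ≈ 0.6757.

0.6757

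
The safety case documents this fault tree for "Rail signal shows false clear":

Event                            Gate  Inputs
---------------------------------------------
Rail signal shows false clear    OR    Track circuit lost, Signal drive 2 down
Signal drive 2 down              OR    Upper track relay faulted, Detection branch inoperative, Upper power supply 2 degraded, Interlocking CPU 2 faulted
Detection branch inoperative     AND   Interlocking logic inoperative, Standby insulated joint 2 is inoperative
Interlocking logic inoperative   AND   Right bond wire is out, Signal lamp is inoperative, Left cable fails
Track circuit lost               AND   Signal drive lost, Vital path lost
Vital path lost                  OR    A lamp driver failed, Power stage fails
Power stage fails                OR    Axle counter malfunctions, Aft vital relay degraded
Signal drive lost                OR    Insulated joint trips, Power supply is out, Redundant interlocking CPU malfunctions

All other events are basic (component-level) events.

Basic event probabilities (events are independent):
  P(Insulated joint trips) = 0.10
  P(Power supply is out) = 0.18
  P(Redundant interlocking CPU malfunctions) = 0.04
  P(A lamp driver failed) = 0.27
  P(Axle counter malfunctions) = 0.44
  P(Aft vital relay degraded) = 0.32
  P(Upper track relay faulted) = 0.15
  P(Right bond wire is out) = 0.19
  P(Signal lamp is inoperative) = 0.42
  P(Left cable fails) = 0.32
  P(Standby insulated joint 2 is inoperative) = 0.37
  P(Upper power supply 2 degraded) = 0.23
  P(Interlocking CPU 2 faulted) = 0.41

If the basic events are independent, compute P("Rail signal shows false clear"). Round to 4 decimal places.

0.6980

P(Signal drive lost) [OR] = 1 − (1−0.10) × (1−0.18) × (1−0.04) = 0.291520
P(Power stage fails) [OR] = 1 − (1−0.44) × (1−0.32) = 0.619200
P(Vital path lost) [OR] = 1 − (1−0.27) × (1−0.619200) = 0.722016
P(Track circuit lost) [AND] = 0.291520 × 0.722016 = 0.210482
P(Interlocking logic inoperative) [AND] = 0.19 × 0.42 × 0.32 = 0.025536
P(Detection branch inoperative) [AND] = 0.025536 × 0.37 = 0.009448
P(Signal drive 2 down) [OR] = 1 − (1−0.15) × (1−0.009448) × (1−0.23) × (1−0.41) = 0.617493
P(Rail signal shows false clear) [OR] = 1 − (1−0.210482) × (1−0.617493) = 0.698004
Rounded to 4 decimal places: P(Rail signal shows false clear) ≈ 0.6980.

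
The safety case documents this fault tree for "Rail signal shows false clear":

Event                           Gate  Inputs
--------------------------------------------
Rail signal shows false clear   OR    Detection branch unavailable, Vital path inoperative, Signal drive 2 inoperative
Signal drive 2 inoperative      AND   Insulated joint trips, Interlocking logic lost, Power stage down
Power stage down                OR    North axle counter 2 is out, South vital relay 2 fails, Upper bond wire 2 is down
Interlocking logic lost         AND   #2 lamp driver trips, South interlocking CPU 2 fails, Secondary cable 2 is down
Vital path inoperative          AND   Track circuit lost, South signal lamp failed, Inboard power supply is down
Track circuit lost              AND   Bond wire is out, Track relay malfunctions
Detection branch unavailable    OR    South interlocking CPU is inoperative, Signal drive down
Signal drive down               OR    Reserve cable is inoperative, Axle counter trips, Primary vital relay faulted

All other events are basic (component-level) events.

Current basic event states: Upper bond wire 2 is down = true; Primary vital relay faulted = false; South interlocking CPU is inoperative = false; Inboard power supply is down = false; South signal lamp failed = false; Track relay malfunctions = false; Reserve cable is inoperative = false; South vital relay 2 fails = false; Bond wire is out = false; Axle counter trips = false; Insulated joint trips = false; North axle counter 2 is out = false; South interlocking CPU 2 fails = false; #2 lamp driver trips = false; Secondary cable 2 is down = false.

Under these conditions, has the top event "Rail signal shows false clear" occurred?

Signal drive down [OR]: Reserve cable is inoperative=not, Axle counter trips=not, Primary vital relay faulted=not → no input occurs → does not occur.
Detection branch unavailable [OR]: South interlocking CPU is inoperative=not, Signal drive down=not → no input occurs → does not occur.
Track circuit lost [AND]: Bond wire is out=not, Track relay malfunctions=not → not all inputs occur → does not occur.
Vital path inoperative [AND]: Track circuit lost=not, South signal lamp failed=not, Inboard power supply is down=not → not all inputs occur → does not occur.
Interlocking logic lost [AND]: #2 lamp driver trips=not, South interlocking CPU 2 fails=not, Secondary cable 2 is down=not → not all inputs occur → does not occur.
Power stage down [OR]: North axle counter 2 is out=not, South vital relay 2 fails=not, Upper bond wire 2 is down=occurs → at least one input occurs → occurs.
Signal drive 2 inoperative [AND]: Insulated joint trips=not, Interlocking logic lost=not, Power stage down=occurs → not all inputs occur → does not occur.
Rail signal shows false clear [OR]: Detection branch unavailable=not, Vital path inoperative=not, Signal drive 2 inoperative=not → no input occurs → does not occur.

No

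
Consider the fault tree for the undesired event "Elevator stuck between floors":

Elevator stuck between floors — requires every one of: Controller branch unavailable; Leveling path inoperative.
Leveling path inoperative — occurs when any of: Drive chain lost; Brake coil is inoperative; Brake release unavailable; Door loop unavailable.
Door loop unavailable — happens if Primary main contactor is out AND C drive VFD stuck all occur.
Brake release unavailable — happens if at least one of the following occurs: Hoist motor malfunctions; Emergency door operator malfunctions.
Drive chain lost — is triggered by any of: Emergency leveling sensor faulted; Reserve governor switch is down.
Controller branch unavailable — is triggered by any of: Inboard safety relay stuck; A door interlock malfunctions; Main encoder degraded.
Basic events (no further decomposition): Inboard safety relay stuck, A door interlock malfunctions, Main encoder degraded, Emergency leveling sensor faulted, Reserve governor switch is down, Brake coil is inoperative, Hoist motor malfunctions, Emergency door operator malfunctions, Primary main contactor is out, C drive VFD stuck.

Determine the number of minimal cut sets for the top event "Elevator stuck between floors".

18

Controller branch unavailable [OR]: union of children's cut sets → 3 cut set(s).
Drive chain lost [OR]: union of children's cut sets → 2 cut set(s).
Brake release unavailable [OR]: union of children's cut sets → 2 cut set(s).
Door loop unavailable [AND]: one cut set from each child combined → 1 × 1 = 1 cut set(s).
Leveling path inoperative [OR]: union of children's cut sets → 6 cut set(s).
Elevator stuck between floors [AND]: one cut set from each child combined → 3 × 6 = 18 cut set(s).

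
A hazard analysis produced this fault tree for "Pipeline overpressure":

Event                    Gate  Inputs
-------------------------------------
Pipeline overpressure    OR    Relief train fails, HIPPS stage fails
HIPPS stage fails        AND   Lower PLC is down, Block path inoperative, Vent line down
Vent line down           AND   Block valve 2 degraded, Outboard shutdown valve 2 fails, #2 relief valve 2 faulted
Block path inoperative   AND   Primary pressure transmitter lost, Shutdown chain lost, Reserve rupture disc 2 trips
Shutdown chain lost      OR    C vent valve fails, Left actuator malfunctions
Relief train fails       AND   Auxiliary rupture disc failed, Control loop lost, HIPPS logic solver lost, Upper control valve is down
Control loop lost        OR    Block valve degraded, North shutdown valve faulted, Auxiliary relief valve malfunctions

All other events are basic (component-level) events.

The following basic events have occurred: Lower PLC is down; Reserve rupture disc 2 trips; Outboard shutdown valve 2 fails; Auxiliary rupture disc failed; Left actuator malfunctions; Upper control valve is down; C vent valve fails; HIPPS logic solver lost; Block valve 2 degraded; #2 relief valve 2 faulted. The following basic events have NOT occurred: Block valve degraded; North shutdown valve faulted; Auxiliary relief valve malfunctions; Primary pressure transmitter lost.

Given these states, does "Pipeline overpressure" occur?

Control loop lost [OR]: Block valve degraded=not, North shutdown valve faulted=not, Auxiliary relief valve malfunctions=not → no input occurs → does not occur.
Relief train fails [AND]: Auxiliary rupture disc failed=occurs, Control loop lost=not, HIPPS logic solver lost=occurs, Upper control valve is down=occurs → not all inputs occur → does not occur.
Shutdown chain lost [OR]: C vent valve fails=occurs, Left actuator malfunctions=occurs → at least one input occurs → occurs.
Block path inoperative [AND]: Primary pressure transmitter lost=not, Shutdown chain lost=occurs, Reserve rupture disc 2 trips=occurs → not all inputs occur → does not occur.
Vent line down [AND]: Block valve 2 degraded=occurs, Outboard shutdown valve 2 fails=occurs, #2 relief valve 2 faulted=occurs → all inputs occur → occurs.
HIPPS stage fails [AND]: Lower PLC is down=occurs, Block path inoperative=not, Vent line down=occurs → not all inputs occur → does not occur.
Pipeline overpressure [OR]: Relief train fails=not, HIPPS stage fails=not → no input occurs → does not occur.

No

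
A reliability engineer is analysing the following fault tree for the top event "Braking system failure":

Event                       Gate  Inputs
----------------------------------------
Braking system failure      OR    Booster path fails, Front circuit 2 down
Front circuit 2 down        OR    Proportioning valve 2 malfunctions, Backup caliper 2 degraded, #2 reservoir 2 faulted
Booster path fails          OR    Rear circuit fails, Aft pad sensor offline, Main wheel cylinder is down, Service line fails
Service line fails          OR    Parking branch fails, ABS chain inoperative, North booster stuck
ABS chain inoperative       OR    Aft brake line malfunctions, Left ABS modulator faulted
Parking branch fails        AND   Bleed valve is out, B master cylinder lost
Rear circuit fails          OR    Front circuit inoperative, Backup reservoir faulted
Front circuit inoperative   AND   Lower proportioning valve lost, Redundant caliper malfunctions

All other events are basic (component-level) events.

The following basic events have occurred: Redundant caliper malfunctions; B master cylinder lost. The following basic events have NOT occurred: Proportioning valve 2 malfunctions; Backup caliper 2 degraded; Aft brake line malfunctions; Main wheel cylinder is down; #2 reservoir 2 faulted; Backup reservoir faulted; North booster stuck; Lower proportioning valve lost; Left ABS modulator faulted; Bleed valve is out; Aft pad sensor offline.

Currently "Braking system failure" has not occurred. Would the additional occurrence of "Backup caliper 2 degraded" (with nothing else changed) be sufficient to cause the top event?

Yes

Counterfactual: set "Backup caliper 2 degraded" to occurred.
Front circuit inoperative [AND]: Lower proportioning valve lost=not, Redundant caliper malfunctions=occurs → not all inputs occur → does not occur.
Rear circuit fails [OR]: Front circuit inoperative=not, Backup reservoir faulted=not → no input occurs → does not occur.
Parking branch fails [AND]: Bleed valve is out=not, B master cylinder lost=occurs → not all inputs occur → does not occur.
ABS chain inoperative [OR]: Aft brake line malfunctions=not, Left ABS modulator faulted=not → no input occurs → does not occur.
Service line fails [OR]: Parking branch fails=not, ABS chain inoperative=not, North booster stuck=not → no input occurs → does not occur.
Booster path fails [OR]: Rear circuit fails=not, Aft pad sensor offline=not, Main wheel cylinder is down=not, Service line fails=not → no input occurs → does not occur.
Front circuit 2 down [OR]: Proportioning valve 2 malfunctions=not, Backup caliper 2 degraded=occurs, #2 reservoir 2 faulted=not → at least one input occurs → occurs.
Braking system failure [OR]: Booster path fails=not, Front circuit 2 down=occurs → at least one input occurs → occurs.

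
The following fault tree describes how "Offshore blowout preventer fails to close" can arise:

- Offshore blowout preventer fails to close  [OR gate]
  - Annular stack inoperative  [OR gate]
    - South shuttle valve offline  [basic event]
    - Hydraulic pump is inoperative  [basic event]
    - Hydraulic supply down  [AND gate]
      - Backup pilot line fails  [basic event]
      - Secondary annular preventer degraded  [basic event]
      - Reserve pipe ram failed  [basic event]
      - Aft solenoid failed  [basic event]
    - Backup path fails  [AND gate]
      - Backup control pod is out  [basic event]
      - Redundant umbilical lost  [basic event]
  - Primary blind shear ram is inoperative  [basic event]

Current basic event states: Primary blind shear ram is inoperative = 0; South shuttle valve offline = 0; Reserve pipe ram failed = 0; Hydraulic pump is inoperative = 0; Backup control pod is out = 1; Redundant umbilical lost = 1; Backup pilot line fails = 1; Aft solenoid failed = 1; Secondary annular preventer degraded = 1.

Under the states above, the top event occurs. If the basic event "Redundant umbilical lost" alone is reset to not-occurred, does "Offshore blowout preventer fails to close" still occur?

Counterfactual: set "Redundant umbilical lost" to not occurred.
Hydraulic supply down [AND]: Backup pilot line fails=occurs, Secondary annular preventer degraded=occurs, Reserve pipe ram failed=not, Aft solenoid failed=occurs → not all inputs occur → does not occur.
Backup path fails [AND]: Backup control pod is out=occurs, Redundant umbilical lost=not → not all inputs occur → does not occur.
Annular stack inoperative [OR]: South shuttle valve offline=not, Hydraulic pump is inoperative=not, Hydraulic supply down=not, Backup path fails=not → no input occurs → does not occur.
Offshore blowout preventer fails to close [OR]: Annular stack inoperative=not, Primary blind shear ram is inoperative=not → no input occurs → does not occur.

No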